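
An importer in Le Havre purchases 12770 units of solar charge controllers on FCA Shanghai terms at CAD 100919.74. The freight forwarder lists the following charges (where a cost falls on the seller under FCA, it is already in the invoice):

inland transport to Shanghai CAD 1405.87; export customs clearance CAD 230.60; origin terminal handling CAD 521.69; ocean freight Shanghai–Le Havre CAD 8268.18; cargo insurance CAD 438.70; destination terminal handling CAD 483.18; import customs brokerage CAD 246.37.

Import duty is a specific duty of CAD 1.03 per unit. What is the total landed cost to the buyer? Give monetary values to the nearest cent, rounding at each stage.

Total landed cost: CAD 124030.96

FCA: the seller delivers export-cleared goods to the carrier; the buyer bears costs from that point.
Already in the invoice (seller's account under FCA): inland to port, export clearance — exclude.
CIF value = FCA price + origin terminal + freight + insurance = 100919.74 + 521.69 + 8268.18 + 438.70 = 110148.31
Import duty = 12770 × 1.03 = 13153.10
Buyer bears: origin terminal 521.69 + freight 8268.18 + insurance 438.70 + destination terminal 483.18 + brokerage 246.37 + duty 13153.10 = 23111.22
Landed cost = invoice 100919.74 + 23111.22 = 124030.96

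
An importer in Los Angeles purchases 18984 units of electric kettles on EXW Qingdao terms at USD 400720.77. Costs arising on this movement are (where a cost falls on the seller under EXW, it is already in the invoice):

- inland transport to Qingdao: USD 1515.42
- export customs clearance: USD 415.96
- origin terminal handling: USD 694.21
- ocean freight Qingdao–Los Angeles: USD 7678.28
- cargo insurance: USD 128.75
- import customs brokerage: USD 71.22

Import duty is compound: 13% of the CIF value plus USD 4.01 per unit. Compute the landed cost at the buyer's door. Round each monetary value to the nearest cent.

Total landed cost: USD 540800.39

EXW: the seller makes goods available at their premises; the buyer bears all onward costs.
CIF value = EXW price + inland to port + export clearance + origin terminal + freight + insurance = 400720.77 + 1515.42 + 415.96 + 694.21 + 7678.28 + 128.75 = 411153.39
Ad valorem component: 411153.39 × 13% = 53449.94
Specific component: 18984 × 4.01 = 76125.84
Import duty = 53449.94 + 76125.84 = 129575.78
Buyer bears: inland to port 1515.42 + export clearance 415.96 + origin terminal 694.21 + freight 7678.28 + insurance 128.75 + brokerage 71.22 + duty 129575.78 = 140079.62
Landed cost = invoice 400720.77 + 140079.62 = 540800.39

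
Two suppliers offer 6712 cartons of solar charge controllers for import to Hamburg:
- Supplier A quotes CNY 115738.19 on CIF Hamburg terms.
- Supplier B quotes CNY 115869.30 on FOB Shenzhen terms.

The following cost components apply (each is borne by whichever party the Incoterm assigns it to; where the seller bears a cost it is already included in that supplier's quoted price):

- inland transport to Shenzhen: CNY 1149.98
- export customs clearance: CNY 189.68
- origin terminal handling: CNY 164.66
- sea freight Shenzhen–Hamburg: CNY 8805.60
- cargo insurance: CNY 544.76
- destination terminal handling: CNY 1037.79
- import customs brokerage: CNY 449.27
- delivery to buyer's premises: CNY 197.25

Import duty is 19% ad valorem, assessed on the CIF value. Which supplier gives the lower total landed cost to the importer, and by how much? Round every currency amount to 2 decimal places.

Supplier A is cheaper by CNY 11282.95

Supplier A (CIF):
The CIF price already equals the CIF value: 115738.19
Import duty = 115738.19 × 19% = 21990.26
Buyer bears (A): 1037.79 + 449.27 + 197.25 = 1684.31
Landed cost (A) = invoice 115738.19 + 1684.31 + duty 21990.26 = 139412.76
Supplier B (FOB):
CIF value = FOB price + freight + insurance = 115869.30 + 8805.60 + 544.76 = 125219.66
Import duty = 125219.66 × 19% = 23791.74
Buyer bears (B): 8805.60 + 544.76 + 1037.79 + 449.27 + 197.25 = 11034.67
Landed cost (B) = invoice 115869.30 + 11034.67 + duty 23791.74 = 150695.71
Difference = |139412.76 − 150695.71| = 11282.95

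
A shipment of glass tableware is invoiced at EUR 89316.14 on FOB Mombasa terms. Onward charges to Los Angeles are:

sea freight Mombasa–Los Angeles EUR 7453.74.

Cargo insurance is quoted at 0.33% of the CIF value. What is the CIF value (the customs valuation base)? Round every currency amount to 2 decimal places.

CIF value: EUR 97090.28

Let C be the CIF value. C = FOB price + freight + 0.33% × C
C − 0.33% × C = 89316.14 + 7453.74
0.9967 × C = 96769.88
C = 96769.88 / 0.9967 = 97090.28
Insurance premium = 0.33% × 97090.28 = 320.40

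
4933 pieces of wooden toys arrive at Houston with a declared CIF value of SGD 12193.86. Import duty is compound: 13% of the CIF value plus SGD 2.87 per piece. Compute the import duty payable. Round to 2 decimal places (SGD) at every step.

Import duty: SGD 15742.91

Ad valorem component: 12193.86 × 13% = 1585.20
Specific component: 4933 × 2.87 = 14157.71
Import duty = 1585.20 + 14157.71 = 15742.91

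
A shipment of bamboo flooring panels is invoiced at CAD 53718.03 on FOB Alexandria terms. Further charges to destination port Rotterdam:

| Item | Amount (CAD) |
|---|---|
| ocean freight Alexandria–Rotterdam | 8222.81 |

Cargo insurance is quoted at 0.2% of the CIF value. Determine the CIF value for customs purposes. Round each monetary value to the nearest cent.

Let C be the CIF value. C = FOB price + freight + 0.2% × C
C − 0.2% × C = 53718.03 + 8222.81
0.998 × C = 61940.84
C = 61940.84 / 0.998 = 62064.97
Insurance premium = 0.2% × 62064.97 = 124.13

CIF value: CAD 62064.97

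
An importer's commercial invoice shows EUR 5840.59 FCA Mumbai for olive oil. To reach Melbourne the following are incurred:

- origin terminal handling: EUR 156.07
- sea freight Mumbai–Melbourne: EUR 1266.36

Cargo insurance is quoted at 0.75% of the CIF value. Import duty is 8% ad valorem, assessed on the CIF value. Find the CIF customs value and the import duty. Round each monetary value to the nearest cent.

CIF value: EUR 7317.90; import duty: EUR 585.43

Let C be the CIF value. C = FCA price + pre-shipment costs + freight + 0.75% × C
C − 0.75% × C = 5840.59 + 156.07 + 1266.36
0.9925 × C = 7263.02
C = 7263.02 / 0.9925 = 7317.90
Insurance premium = 0.75% × 7317.90 = 54.88
Import duty = 7317.90 × 8% = 585.43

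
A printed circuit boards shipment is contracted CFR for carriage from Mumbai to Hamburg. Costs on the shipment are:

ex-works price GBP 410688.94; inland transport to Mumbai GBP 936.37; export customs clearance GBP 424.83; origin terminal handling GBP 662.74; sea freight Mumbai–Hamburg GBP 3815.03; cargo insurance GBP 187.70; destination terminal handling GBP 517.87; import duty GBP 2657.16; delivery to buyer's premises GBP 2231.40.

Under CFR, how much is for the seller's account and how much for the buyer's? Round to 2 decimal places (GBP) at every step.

CFR: the seller pays costs through ocean freight to the destination port, but not insurance.
Seller's account: goods 410688.94 + inland to port 936.37 + export clearance 424.83 + origin terminal 662.74 + freight 3815.03 = 416527.91
Buyer's account: insurance 187.70 + destination terminal 517.87 + duty 2657.16 + delivery 2231.40 = 5594.13

Seller: GBP 416527.91; buyer: GBP 5594.13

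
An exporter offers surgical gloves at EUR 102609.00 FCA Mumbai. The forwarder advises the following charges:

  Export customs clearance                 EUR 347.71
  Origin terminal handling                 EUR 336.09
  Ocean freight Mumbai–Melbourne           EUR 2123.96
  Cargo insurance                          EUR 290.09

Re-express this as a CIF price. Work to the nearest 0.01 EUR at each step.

CIF price: EUR 105359.14

Not relevant to the conversion: export clearance — on the seller under both FCA and CIF; already in the FCA price and stays in the CIF price.
From FCA to CIF, the seller additionally bears: origin terminal, freight, insurance.
CIF price = 102609.00 + 336.09 + 2123.96 + 290.09 = 105359.14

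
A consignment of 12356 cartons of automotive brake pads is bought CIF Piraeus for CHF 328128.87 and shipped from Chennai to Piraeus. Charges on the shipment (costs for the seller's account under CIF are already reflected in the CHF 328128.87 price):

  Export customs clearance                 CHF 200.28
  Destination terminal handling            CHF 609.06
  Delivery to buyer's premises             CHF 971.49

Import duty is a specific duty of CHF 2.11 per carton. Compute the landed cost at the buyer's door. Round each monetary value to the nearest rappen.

Total landed cost: CHF 355780.58

CIF: the seller pays costs through ocean freight and marine insurance to the destination port.
Already in the invoice (seller's account under CIF): export clearance — exclude.
The CIF price already equals the CIF value: 328128.87
Import duty = 12356 × 2.11 = 26071.16
Buyer bears: destination terminal 609.06 + delivery 971.49 + duty 26071.16 = 27651.71
Landed cost = invoice 328128.87 + 27651.71 = 355780.58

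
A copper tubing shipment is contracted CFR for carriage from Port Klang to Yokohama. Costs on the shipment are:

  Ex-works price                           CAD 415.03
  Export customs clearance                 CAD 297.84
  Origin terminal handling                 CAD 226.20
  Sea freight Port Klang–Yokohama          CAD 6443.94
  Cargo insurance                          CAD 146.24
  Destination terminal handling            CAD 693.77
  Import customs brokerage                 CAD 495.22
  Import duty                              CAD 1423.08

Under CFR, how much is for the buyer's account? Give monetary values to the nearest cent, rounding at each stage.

Buyer's account: CAD 2758.31

CFR: the seller pays costs through ocean freight to the destination port, but not insurance.
Seller's account: goods 415.03 + export clearance 297.84 + origin terminal 226.20 + freight 6443.94 = 7383.01
Buyer's account: insurance 146.24 + destination terminal 693.77 + brokerage 495.22 + duty 1423.08 = 2758.31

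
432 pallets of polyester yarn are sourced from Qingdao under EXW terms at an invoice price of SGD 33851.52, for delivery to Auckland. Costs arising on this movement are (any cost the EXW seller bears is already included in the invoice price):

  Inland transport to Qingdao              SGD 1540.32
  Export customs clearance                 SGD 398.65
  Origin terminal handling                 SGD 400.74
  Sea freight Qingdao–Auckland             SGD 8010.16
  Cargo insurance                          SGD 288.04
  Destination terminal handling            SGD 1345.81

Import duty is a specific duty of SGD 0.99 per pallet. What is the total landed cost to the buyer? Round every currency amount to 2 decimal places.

Total landed cost: SGD 46262.92

EXW: the seller makes goods available at their premises; the buyer bears all onward costs.
CIF value = EXW price + inland to port + export clearance + origin terminal + freight + insurance = 33851.52 + 1540.32 + 398.65 + 400.74 + 8010.16 + 288.04 = 44489.43
Import duty = 432 × 0.99 = 427.68
Buyer bears: inland to port 1540.32 + export clearance 398.65 + origin terminal 400.74 + freight 8010.16 + insurance 288.04 + destination terminal 1345.81 + duty 427.68 = 12411.40
Landed cost = invoice 33851.52 + 12411.40 = 46262.92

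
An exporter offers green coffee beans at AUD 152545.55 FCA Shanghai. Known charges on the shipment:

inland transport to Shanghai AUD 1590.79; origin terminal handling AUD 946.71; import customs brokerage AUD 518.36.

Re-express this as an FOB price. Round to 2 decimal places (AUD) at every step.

FOB price: AUD 153492.26

Not relevant to the conversion: inland to port — on the seller under both FCA and FOB; already in the FCA price and stays in the FOB price. brokerage — on the buyer under both terms; not part of either seller's price.
From FCA to FOB, the seller additionally bears: origin terminal.
FOB price = 152545.55 + 946.71 = 153492.26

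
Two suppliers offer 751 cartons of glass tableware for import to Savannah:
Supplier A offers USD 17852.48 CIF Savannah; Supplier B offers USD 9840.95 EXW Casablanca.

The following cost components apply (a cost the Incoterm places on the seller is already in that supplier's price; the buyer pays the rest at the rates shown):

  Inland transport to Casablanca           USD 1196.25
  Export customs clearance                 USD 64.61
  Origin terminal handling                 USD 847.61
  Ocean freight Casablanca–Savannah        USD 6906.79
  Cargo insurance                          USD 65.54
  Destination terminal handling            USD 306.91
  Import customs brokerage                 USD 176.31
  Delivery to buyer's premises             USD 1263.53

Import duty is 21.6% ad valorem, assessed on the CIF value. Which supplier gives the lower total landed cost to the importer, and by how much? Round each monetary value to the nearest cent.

Supplier A (CIF):
The CIF price already equals the CIF value: 17852.48
Import duty = 17852.48 × 21.6% = 3856.14
Buyer bears (A): 306.91 + 176.31 + 1263.53 = 1746.75
Landed cost (A) = invoice 17852.48 + 1746.75 + duty 3856.14 = 23455.37
Supplier B (EXW):
CIF value = EXW price + inland to port + export clearance + origin terminal + freight + insurance = 9840.95 + 1196.25 + 64.61 + 847.61 + 6906.79 + 65.54 = 18921.75
Import duty = 18921.75 × 21.6% = 4087.10
Buyer bears (B): 1196.25 + 64.61 + 847.61 + 6906.79 + 65.54 + 306.91 + 176.31 + 1263.53 = 10827.55
Landed cost (B) = invoice 9840.95 + 10827.55 + duty 4087.10 = 24755.60
Difference = |23455.37 − 24755.60| = 1300.23

Supplier A is cheaper by USD 1300.23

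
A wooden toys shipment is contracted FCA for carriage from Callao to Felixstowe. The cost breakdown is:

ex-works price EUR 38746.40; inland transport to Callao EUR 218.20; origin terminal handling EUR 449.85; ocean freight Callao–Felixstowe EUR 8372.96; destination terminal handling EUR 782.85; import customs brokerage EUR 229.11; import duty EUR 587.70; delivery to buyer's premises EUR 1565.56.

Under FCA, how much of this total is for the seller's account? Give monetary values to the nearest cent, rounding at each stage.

Seller's account: EUR 38964.60

FCA: the seller delivers export-cleared goods to the carrier; the buyer bears costs from that point.
Seller's account: goods 38746.40 + inland to port 218.20 = 38964.60
Buyer's account: origin terminal 449.85 + freight 8372.96 + destination terminal 782.85 + brokerage 229.11 + duty 587.70 + delivery 1565.56 = 11988.03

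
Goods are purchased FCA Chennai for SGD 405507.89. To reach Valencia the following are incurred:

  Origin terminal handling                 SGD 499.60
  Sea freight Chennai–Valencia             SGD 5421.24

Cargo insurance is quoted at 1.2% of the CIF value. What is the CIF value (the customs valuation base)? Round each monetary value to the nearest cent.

CIF value: SGD 416425.84

Let C be the CIF value. C = FCA price + pre-shipment costs + freight + 1.2% × C
C − 1.2% × C = 405507.89 + 499.60 + 5421.24
0.988 × C = 411428.73
C = 411428.73 / 0.988 = 416425.84
Insurance premium = 1.2% × 416425.84 = 4997.11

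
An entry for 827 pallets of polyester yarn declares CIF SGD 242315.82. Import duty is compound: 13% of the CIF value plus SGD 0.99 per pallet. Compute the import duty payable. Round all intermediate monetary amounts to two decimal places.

Ad valorem component: 242315.82 × 13% = 31501.06
Specific component: 827 × 0.99 = 818.73
Import duty = 31501.06 + 818.73 = 32319.79

Import duty: SGD 32319.79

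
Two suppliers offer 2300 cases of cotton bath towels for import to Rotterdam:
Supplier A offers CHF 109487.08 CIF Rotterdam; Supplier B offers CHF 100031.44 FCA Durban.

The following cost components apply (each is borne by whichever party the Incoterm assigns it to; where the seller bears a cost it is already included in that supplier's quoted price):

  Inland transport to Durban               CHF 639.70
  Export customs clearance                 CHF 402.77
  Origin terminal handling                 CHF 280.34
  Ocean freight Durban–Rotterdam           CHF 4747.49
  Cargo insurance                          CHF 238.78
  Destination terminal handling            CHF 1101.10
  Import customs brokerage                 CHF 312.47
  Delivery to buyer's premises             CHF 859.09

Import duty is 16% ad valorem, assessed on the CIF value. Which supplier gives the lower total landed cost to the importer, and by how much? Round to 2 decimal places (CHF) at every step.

Supplier B is cheaper by CHF 4859.27

Supplier A (CIF):
The CIF price already equals the CIF value: 109487.08
Import duty = 109487.08 × 16% = 17517.93
Buyer bears (A): 1101.10 + 312.47 + 859.09 = 2272.66
Landed cost (A) = invoice 109487.08 + 2272.66 + duty 17517.93 = 129277.67
Supplier B (FCA):
CIF value = FCA price + origin terminal + freight + insurance = 100031.44 + 280.34 + 4747.49 + 238.78 = 105298.05
Import duty = 105298.05 × 16% = 16847.69
Buyer bears (B): 280.34 + 4747.49 + 238.78 + 1101.10 + 312.47 + 859.09 = 7539.27
Landed cost (B) = invoice 100031.44 + 7539.27 + duty 16847.69 = 124418.40
Difference = |129277.67 − 124418.40| = 4859.27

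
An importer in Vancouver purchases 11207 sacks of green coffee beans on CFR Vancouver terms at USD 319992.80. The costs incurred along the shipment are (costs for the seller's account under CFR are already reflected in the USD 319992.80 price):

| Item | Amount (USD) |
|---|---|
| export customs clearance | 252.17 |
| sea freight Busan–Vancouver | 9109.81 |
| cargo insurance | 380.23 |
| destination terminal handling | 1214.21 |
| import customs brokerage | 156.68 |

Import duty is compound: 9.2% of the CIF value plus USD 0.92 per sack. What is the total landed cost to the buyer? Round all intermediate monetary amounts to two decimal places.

Total landed cost: USD 361528.68

CFR: the seller pays costs through ocean freight to the destination port, but not insurance.
Already in the invoice (seller's account under CFR): export clearance, freight — exclude.
CIF value = CFR price + insurance = 319992.80 + 380.23 = 320373.03
Ad valorem component: 320373.03 × 9.2% = 29474.32
Specific component: 11207 × 0.92 = 10310.44
Import duty = 29474.32 + 10310.44 = 39784.76
Buyer bears: insurance 380.23 + destination terminal 1214.21 + brokerage 156.68 + duty 39784.76 = 41535.88
Landed cost = invoice 319992.80 + 41535.88 = 361528.68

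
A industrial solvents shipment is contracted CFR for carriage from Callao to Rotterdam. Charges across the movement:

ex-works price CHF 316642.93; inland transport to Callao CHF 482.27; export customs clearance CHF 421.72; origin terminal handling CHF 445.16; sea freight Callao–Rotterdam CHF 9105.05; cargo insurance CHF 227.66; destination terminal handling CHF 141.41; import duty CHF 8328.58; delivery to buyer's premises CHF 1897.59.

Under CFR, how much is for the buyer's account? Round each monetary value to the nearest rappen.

CFR: the seller pays costs through ocean freight to the destination port, but not insurance.
Seller's account: goods 316642.93 + inland to port 482.27 + export clearance 421.72 + origin terminal 445.16 + freight 9105.05 = 327097.13
Buyer's account: insurance 227.66 + destination terminal 141.41 + duty 8328.58 + delivery 1897.59 = 10595.24

Buyer's account: CHF 10595.24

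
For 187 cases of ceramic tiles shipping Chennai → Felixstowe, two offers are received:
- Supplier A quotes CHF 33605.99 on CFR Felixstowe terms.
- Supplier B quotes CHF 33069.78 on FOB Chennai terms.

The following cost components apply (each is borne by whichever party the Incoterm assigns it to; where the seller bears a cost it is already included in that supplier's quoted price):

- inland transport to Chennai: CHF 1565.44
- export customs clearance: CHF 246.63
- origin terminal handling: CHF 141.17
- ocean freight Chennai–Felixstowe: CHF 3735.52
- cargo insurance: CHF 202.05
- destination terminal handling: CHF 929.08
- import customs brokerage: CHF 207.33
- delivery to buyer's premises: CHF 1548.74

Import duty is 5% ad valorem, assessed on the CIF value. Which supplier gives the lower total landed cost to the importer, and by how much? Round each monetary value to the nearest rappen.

Supplier A (CFR):
CIF value = CFR price + insurance = 33605.99 + 202.05 = 33808.04
Import duty = 33808.04 × 5% = 1690.40
Buyer bears (A): 202.05 + 929.08 + 207.33 + 1548.74 = 2887.20
Landed cost (A) = invoice 33605.99 + 2887.20 + duty 1690.40 = 38183.59
Supplier B (FOB):
CIF value = FOB price + freight + insurance = 33069.78 + 3735.52 + 202.05 = 37007.35
Import duty = 37007.35 × 5% = 1850.37
Buyer bears (B): 3735.52 + 202.05 + 929.08 + 207.33 + 1548.74 = 6622.72
Landed cost (B) = invoice 33069.78 + 6622.72 + duty 1850.37 = 41542.87
Difference = |38183.59 − 41542.87| = 3359.28

Supplier A is cheaper by CHF 3359.28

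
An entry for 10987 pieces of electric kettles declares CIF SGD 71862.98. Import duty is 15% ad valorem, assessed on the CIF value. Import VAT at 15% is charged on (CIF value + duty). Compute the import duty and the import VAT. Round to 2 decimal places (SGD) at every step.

Import duty = 71862.98 × 15% = 10779.45
VAT base = CIF + duty = 71862.98 + 10779.45 = 82642.43
Import VAT = 82642.43 × 15% = 12396.36

Import duty: SGD 10779.45; import VAT: SGD 12396.36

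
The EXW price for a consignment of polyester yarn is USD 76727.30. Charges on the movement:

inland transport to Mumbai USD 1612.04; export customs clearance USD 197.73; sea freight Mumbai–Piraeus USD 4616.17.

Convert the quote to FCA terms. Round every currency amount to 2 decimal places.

Not relevant to the conversion: freight — on the buyer under both terms; not part of either seller's price.
From EXW to FCA, the seller additionally bears: inland to port, export clearance.
FCA price = 76727.30 + 1612.04 + 197.73 = 78537.07

FCA price: USD 78537.07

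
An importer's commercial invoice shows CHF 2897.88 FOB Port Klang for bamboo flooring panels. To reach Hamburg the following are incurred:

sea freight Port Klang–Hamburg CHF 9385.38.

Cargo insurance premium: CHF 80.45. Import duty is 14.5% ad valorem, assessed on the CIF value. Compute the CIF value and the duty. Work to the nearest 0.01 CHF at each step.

CIF value: CHF 12363.71; import duty: CHF 1792.74

CIF = FOB price + freight + insurance
CIF = 2897.88 + 9385.38 + 80.45 = 12363.71
Import duty = 12363.71 × 14.5% = 1792.74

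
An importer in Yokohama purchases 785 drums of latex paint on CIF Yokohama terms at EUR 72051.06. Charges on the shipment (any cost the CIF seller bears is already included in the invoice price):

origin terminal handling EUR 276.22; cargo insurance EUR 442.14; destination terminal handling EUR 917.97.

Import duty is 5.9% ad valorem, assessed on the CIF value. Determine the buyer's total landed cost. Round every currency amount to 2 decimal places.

Total landed cost: EUR 77220.04

CIF: the seller pays costs through ocean freight and marine insurance to the destination port.
Already in the invoice (seller's account under CIF): origin terminal, insurance — exclude.
The CIF price already equals the CIF value: 72051.06
Import duty = 72051.06 × 5.9% = 4251.01
Buyer bears: destination terminal 917.97 + duty 4251.01 = 5168.98
Landed cost = invoice 72051.06 + 5168.98 = 77220.04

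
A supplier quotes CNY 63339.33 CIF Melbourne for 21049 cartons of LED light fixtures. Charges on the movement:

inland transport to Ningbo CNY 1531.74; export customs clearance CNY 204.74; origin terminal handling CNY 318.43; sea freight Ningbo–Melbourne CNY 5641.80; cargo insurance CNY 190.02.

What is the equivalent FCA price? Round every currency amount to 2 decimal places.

Not relevant to the conversion: export clearance, inland to port — on the seller under both CIF and FCA; already in the CIF price and stays in the FCA price.
From CIF to FCA, the seller no longer bears: origin terminal, freight, insurance.
FCA price = 63339.33 − 318.43 − 5641.80 − 190.02 = 57189.08

FCA price: CNY 57189.08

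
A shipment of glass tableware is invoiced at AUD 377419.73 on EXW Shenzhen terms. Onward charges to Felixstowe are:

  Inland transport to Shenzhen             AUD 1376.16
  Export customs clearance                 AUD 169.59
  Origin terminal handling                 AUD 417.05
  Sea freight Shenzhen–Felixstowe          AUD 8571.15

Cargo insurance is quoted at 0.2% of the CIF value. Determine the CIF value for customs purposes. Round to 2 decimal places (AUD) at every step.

CIF value: AUD 388731.14

Let C be the CIF value. C = EXW price + pre-shipment costs + freight + 0.2% × C
C − 0.2% × C = 377419.73 + 1376.16 + 169.59 + 417.05 + 8571.15
0.998 × C = 387953.68
C = 387953.68 / 0.998 = 388731.14
Insurance premium = 0.2% × 388731.14 = 777.46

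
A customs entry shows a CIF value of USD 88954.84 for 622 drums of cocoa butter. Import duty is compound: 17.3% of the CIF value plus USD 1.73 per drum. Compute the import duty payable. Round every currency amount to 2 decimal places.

Ad valorem component: 88954.84 × 17.3% = 15389.19
Specific component: 622 × 1.73 = 1076.06
Import duty = 15389.19 + 1076.06 = 16465.25

Import duty: USD 16465.25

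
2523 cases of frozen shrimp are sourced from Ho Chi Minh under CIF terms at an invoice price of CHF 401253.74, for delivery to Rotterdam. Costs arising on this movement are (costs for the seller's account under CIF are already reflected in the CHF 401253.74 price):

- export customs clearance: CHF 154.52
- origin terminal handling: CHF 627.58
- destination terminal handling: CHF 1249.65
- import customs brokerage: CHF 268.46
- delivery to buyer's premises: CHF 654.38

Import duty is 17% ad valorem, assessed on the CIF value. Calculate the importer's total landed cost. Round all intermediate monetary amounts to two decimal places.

Total landed cost: CHF 471639.37

CIF: the seller pays costs through ocean freight and marine insurance to the destination port.
Already in the invoice (seller's account under CIF): export clearance, origin terminal — exclude.
The CIF price already equals the CIF value: 401253.74
Import duty = 401253.74 × 17% = 68213.14
Buyer bears: destination terminal 1249.65 + brokerage 268.46 + delivery 654.38 + duty 68213.14 = 70385.63
Landed cost = invoice 401253.74 + 70385.63 = 471639.37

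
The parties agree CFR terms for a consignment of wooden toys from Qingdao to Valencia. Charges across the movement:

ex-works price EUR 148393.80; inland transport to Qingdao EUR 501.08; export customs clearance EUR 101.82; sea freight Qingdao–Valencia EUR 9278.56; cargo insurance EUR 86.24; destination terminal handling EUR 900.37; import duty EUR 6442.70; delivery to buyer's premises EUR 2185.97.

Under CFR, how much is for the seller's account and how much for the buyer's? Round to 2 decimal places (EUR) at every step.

Seller: EUR 158275.26; buyer: EUR 9615.28

CFR: the seller pays costs through ocean freight to the destination port, but not insurance.
Seller's account: goods 148393.80 + inland to port 501.08 + export clearance 101.82 + freight 9278.56 = 158275.26
Buyer's account: insurance 86.24 + destination terminal 900.37 + duty 6442.70 + delivery 2185.97 = 9615.28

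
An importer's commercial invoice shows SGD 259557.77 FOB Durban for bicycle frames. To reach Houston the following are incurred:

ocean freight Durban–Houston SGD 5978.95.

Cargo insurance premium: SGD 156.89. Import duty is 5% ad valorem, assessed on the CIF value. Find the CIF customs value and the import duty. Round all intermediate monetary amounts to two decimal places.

CIF = FOB price + freight + insurance
CIF = 259557.77 + 5978.95 + 156.89 = 265693.61
Import duty = 265693.61 × 5% = 13284.68

CIF value: SGD 265693.61; import duty: SGD 13284.68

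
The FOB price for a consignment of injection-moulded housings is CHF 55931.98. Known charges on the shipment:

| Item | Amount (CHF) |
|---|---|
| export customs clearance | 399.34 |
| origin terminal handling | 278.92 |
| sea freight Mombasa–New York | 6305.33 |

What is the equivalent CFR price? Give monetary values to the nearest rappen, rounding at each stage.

Not relevant to the conversion: export clearance, origin terminal — on the seller under both FOB and CFR; already in the FOB price and stays in the CFR price.
From FOB to CFR, the seller additionally bears: freight.
CFR price = 55931.98 + 6305.33 = 62237.31

CFR price: CHF 62237.31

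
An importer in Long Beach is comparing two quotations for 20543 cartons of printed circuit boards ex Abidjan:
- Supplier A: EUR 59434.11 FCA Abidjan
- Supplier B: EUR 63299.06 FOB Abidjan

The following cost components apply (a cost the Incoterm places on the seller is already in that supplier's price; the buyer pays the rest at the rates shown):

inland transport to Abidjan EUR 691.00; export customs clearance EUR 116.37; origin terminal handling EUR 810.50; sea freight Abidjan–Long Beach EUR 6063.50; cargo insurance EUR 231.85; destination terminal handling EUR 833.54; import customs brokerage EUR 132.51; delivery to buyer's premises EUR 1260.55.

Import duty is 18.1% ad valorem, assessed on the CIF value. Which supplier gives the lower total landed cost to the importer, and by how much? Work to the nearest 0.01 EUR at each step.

Supplier A is cheaper by EUR 3607.31

Supplier A (FCA):
CIF value = FCA price + origin terminal + freight + insurance = 59434.11 + 810.50 + 6063.50 + 231.85 = 66539.96
Import duty = 66539.96 × 18.1% = 12043.73
Buyer bears (A): 810.50 + 6063.50 + 231.85 + 833.54 + 132.51 + 1260.55 = 9332.45
Landed cost (A) = invoice 59434.11 + 9332.45 + duty 12043.73 = 80810.29
Supplier B (FOB):
CIF value = FOB price + freight + insurance = 63299.06 + 6063.50 + 231.85 = 69594.41
Import duty = 69594.41 × 18.1% = 12596.59
Buyer bears (B): 6063.50 + 231.85 + 833.54 + 132.51 + 1260.55 = 8521.95
Landed cost (B) = invoice 63299.06 + 8521.95 + duty 12596.59 = 84417.60
Difference = |80810.29 − 84417.60| = 3607.31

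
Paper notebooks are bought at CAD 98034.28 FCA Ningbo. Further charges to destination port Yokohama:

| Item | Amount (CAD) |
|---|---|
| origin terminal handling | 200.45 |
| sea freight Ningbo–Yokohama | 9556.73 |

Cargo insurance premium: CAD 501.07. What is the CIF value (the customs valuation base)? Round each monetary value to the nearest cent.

CIF value: CAD 108292.53

CIF = FCA price + pre-shipment costs + freight + insurance
CIF = 98034.28 + 200.45 + 9556.73 + 501.07 = 108292.53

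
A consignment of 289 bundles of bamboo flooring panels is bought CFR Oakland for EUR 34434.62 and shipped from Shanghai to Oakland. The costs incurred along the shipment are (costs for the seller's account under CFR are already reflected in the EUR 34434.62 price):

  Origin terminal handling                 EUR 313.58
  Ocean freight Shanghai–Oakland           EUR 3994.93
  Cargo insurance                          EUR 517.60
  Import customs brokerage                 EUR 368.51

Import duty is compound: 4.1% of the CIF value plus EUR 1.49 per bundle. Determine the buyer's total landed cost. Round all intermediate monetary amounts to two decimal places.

CFR: the seller pays costs through ocean freight to the destination port, but not insurance.
Already in the invoice (seller's account under CFR): origin terminal, freight — exclude.
CIF value = CFR price + insurance = 34434.62 + 517.60 = 34952.22
Ad valorem component: 34952.22 × 4.1% = 1433.04
Specific component: 289 × 1.49 = 430.61
Import duty = 1433.04 + 430.61 = 1863.65
Buyer bears: insurance 517.60 + brokerage 368.51 + duty 1863.65 = 2749.76
Landed cost = invoice 34434.62 + 2749.76 = 37184.38

Total landed cost: EUR 37184.38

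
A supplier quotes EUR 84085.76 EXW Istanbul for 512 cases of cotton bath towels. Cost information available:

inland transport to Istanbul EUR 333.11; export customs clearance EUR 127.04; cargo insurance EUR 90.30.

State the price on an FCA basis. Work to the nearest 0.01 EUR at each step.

Not relevant to the conversion: insurance — on the buyer under both terms; not part of either seller's price.
From EXW to FCA, the seller additionally bears: inland to port, export clearance.
FCA price = 84085.76 + 333.11 + 127.04 = 84545.91

FCA price: EUR 84545.91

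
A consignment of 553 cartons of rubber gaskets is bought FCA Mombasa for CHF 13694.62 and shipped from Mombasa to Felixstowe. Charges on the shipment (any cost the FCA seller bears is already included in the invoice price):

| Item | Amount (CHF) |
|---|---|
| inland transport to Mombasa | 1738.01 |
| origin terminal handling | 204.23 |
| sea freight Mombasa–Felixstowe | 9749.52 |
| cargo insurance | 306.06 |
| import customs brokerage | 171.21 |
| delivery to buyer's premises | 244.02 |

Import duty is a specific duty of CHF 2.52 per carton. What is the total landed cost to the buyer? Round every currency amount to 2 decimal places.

FCA: the seller delivers export-cleared goods to the carrier; the buyer bears costs from that point.
Already in the invoice (seller's account under FCA): inland to port — exclude.
CIF value = FCA price + origin terminal + freight + insurance = 13694.62 + 204.23 + 9749.52 + 306.06 = 23954.43
Import duty = 553 × 2.52 = 1393.56
Buyer bears: origin terminal 204.23 + freight 9749.52 + insurance 306.06 + brokerage 171.21 + delivery 244.02 + duty 1393.56 = 12068.60
Landed cost = invoice 13694.62 + 12068.60 = 25763.22

Total landed cost: CHF 25763.22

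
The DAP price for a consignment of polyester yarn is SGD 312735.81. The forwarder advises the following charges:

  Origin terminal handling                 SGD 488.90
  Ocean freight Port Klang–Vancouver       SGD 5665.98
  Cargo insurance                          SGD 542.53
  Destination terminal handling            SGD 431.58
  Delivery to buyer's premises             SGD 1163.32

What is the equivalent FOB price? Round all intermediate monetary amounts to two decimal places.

Not relevant to the conversion: origin terminal — on the seller under both DAP and FOB; already in the DAP price and stays in the FOB price.
From DAP to FOB, the seller no longer bears: freight, insurance, destination terminal, delivery.
FOB price = 312735.81 − 5665.98 − 542.53 − 431.58 − 1163.32 = 304932.40

FOB price: SGD 304932.40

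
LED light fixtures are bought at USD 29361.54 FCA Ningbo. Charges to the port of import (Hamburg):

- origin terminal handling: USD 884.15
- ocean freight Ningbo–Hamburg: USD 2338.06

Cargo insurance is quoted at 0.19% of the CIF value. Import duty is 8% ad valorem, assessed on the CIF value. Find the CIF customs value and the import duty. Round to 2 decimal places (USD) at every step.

Let C be the CIF value. C = FCA price + pre-shipment costs + freight + 0.19% × C
C − 0.19% × C = 29361.54 + 884.15 + 2338.06
0.9981 × C = 32583.75
C = 32583.75 / 0.9981 = 32645.78
Insurance premium = 0.19% × 32645.78 = 62.03
Import duty = 32645.78 × 8% = 2611.66

CIF value: USD 32645.78; import duty: USD 2611.66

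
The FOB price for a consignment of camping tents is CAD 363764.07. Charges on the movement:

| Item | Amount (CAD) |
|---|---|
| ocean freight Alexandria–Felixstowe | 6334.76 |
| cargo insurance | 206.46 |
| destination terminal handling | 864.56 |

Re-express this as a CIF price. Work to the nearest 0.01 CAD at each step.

CIF price: CAD 370305.29

Not relevant to the conversion: destination terminal — on the buyer under both terms; not part of either seller's price.
From FOB to CIF, the seller additionally bears: freight, insurance.
CIF price = 363764.07 + 6334.76 + 206.46 = 370305.29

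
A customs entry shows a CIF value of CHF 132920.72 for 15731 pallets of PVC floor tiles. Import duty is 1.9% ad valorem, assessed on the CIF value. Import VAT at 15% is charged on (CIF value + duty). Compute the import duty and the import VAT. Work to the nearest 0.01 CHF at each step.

Import duty: CHF 2525.49; import VAT: CHF 20316.93

Import duty = 132920.72 × 1.9% = 2525.49
VAT base = CIF + duty = 132920.72 + 2525.49 = 135446.21
Import VAT = 135446.21 × 15% = 20316.93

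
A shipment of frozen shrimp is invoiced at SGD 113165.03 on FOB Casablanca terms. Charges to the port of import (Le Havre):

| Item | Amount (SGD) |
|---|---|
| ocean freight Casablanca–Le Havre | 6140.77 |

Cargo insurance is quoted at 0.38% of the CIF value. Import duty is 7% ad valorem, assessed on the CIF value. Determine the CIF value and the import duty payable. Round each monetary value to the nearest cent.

CIF value: SGD 119760.89; import duty: SGD 8383.26

Let C be the CIF value. C = FOB price + freight + 0.38% × C
C − 0.38% × C = 113165.03 + 6140.77
0.9962 × C = 119305.80
C = 119305.80 / 0.9962 = 119760.89
Insurance premium = 0.38% × 119760.89 = 455.09
Import duty = 119760.89 × 7% = 8383.26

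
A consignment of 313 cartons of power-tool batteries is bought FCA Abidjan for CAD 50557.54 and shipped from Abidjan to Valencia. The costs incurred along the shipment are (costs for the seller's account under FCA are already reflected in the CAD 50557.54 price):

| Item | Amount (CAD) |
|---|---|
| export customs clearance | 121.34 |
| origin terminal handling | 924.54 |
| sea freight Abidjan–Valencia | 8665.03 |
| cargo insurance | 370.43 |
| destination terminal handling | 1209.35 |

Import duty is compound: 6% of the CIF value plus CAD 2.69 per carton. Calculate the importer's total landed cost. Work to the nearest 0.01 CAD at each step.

FCA: the seller delivers export-cleared goods to the carrier; the buyer bears costs from that point.
Already in the invoice (seller's account under FCA): export clearance — exclude.
CIF value = FCA price + origin terminal + freight + insurance = 50557.54 + 924.54 + 8665.03 + 370.43 = 60517.54
Ad valorem component: 60517.54 × 6% = 3631.05
Specific component: 313 × 2.69 = 841.97
Import duty = 3631.05 + 841.97 = 4473.02
Buyer bears: origin terminal 924.54 + freight 8665.03 + insurance 370.43 + destination terminal 1209.35 + duty 4473.02 = 15642.37
Landed cost = invoice 50557.54 + 15642.37 = 66199.91

Total landed cost: CAD 66199.91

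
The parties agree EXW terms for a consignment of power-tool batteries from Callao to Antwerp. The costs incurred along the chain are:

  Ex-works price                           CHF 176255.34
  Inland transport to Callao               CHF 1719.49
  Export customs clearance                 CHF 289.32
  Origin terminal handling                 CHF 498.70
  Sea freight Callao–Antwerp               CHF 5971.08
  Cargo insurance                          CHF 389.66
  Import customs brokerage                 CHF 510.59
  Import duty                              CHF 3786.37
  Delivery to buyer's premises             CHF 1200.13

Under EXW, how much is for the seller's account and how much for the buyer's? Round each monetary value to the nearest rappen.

Seller: CHF 176255.34; buyer: CHF 14365.34

EXW: the seller makes goods available at their premises; the buyer bears all onward costs.
Seller's account: goods 176255.34 = 176255.34
Buyer's account: inland to port 1719.49 + export clearance 289.32 + origin terminal 498.70 + freight 5971.08 + insurance 389.66 + brokerage 510.59 + duty 3786.37 + delivery 1200.13 = 14365.34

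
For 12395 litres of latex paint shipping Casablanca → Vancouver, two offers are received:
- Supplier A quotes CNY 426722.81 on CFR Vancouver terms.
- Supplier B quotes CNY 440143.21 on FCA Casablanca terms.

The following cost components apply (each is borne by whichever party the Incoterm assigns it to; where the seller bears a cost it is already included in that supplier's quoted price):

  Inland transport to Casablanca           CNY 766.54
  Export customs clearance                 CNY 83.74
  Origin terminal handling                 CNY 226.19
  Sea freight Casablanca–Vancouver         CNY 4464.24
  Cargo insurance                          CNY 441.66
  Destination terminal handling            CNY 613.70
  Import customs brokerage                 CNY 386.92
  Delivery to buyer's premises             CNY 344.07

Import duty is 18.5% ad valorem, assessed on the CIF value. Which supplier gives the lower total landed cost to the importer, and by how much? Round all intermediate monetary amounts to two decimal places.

Supplier A is cheaper by CNY 21461.33

Supplier A (CFR):
CIF value = CFR price + insurance = 426722.81 + 441.66 = 427164.47
Import duty = 427164.47 × 18.5% = 79025.43
Buyer bears (A): 441.66 + 613.70 + 386.92 + 344.07 = 1786.35
Landed cost (A) = invoice 426722.81 + 1786.35 + duty 79025.43 = 507534.59
Supplier B (FCA):
CIF value = FCA price + origin terminal + freight + insurance = 440143.21 + 226.19 + 4464.24 + 441.66 = 445275.30
Import duty = 445275.30 × 18.5% = 82375.93
Buyer bears (B): 226.19 + 4464.24 + 441.66 + 613.70 + 386.92 + 344.07 = 6476.78
Landed cost (B) = invoice 440143.21 + 6476.78 + duty 82375.93 = 528995.92
Difference = |507534.59 − 528995.92| = 21461.33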